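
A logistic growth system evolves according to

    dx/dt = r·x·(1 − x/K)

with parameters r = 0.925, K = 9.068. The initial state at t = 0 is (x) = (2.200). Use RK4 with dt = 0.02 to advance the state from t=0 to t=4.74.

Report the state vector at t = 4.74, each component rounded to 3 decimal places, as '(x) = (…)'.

(x) = (8.728)

t=0.000: state=(2.200)
step 1 (dt=0.02): k1=(1.541), k2=(1.549), k3=(1.549), k4=(1.556); state += dt/6·(k1+2k2+2k3+k4)
t=0.020: state=(2.231)
t=0.040: state=(2.262)
t=0.060: state=(2.294)
continuing one RK4 step at a time; state shown every 10 steps (Δt=0.2):
t=0.200: state=(2.523)
t=0.400: state=(2.873)
t=0.600: state=(3.248)
t=0.800: state=(3.643)
t=1.000: state=(4.052)
t=1.200: state=(4.470)
t=1.400: state=(4.888)
t=1.600: state=(5.301)
t=1.800: state=(5.701)
t=2.000: state=(6.082)
t=2.200: state=(6.441)
t=2.400: state=(6.772)
t=2.600: state=(7.074)
t=2.800: state=(7.347)
t=3.000: state=(7.591)
t=3.200: state=(7.805)
t=3.400: state=(7.993)
t=3.600: state=(8.157)
t=3.800: state=(8.297)
t=4.000: state=(8.418)
t=4.200: state=(8.521)
t=4.400: state=(8.609)
t=4.600: state=(8.683)
t=4.740: state=(8.728)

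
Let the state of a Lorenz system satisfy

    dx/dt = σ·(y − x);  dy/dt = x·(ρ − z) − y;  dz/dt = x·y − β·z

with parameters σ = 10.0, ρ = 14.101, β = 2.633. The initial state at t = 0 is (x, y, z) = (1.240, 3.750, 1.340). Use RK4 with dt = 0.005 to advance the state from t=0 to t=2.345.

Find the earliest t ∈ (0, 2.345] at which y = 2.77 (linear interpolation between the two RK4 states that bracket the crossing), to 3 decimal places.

t = 0.463

t=0.000: state=(1.240, 3.750, 1.340)
step 1 (dt=0.005): k1=(25.100, 12.074, 1.122), k2=(24.774, 12.841, 1.389), k3=(24.802, 12.827, 1.387), k4=(24.501, 13.583, 1.656); state += dt/6·(k1+2k2+2k3+k4)
t=0.005: state=(1.364, 3.814, 1.347)
t=0.010: state=(1.485, 3.886, 1.357)
t=0.015: state=(1.604, 3.965, 1.369)
continuing one RK4 step at a time; state shown every 20 steps (Δt=0.1):
t=0.100: state=(3.628, 6.276, 2.130)
t=0.200: state=(6.903, 10.781, 5.670)
t=0.300: state=(10.593, 13.232, 14.311)
t=0.400: state=(10.413, 7.235, 21.357)
t=0.460: state=(7.848, 2.936, 20.778)
next step: t=0.465: state=(7.602, 2.667, 20.614) — y has crossed 2.77
linear interpolation between t=0.460 (2.93560) and t=0.465 (2.66681) → t≈0.463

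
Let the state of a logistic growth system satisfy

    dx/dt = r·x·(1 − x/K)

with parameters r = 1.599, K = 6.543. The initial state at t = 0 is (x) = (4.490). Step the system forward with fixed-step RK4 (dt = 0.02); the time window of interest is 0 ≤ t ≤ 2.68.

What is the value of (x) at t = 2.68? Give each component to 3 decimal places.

(x) = (6.502)

t=0.000: state=(4.490)
step 1 (dt=0.02): k1=(2.253), k2=(2.239), k3=(2.239), k4=(2.226); state += dt/6·(k1+2k2+2k3+k4)
t=0.020: state=(4.535)
t=0.040: state=(4.579)
t=0.060: state=(4.623)
continuing one RK4 step at a time; state shown every 5 steps (Δt=0.1):
t=0.100: state=(4.708)
t=0.200: state=(4.912)
t=0.300: state=(5.100)
t=0.400: state=(5.272)
t=0.500: state=(5.427)
t=0.600: state=(5.568)
t=0.700: state=(5.693)
t=0.800: state=(5.804)
t=0.900: state=(5.903)
t=1.000: state=(5.990)
t=1.100: state=(6.065)
t=1.200: state=(6.131)
t=1.300: state=(6.189)
t=1.400: state=(6.239)
t=1.500: state=(6.282)
t=1.600: state=(6.319)
t=1.700: state=(6.351)
t=1.800: state=(6.379)
t=1.900: state=(6.403)
t=2.000: state=(6.423)
t=2.100: state=(6.440)
t=2.200: state=(6.455)
t=2.300: state=(6.468)
t=2.400: state=(6.479)
t=2.500: state=(6.489)
t=2.600: state=(6.497)
t=2.680: state=(6.502)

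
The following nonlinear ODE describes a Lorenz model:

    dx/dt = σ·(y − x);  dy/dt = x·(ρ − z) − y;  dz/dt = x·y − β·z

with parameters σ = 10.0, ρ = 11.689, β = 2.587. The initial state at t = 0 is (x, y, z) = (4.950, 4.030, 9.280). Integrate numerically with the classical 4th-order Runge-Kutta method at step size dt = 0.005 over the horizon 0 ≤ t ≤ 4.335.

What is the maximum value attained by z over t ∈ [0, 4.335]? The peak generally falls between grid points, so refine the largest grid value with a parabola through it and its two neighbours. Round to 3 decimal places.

t=0.000: state=(4.950, 4.030, 9.280)
step 1 (dt=0.005): k1=(-9.200, 7.895, -4.059), k2=(-8.773, 7.869, -4.028), k3=(-8.784, 7.872, -4.024), k4=(-8.367, 7.848, -3.991); state += dt/6·(k1+2k2+2k3+k4)
t=0.005: state=(4.906, 4.069, 9.260)
t=0.010: state=(4.866, 4.108, 9.240)
t=0.015: state=(4.830, 4.147, 9.221)
continuing one RK4 step at a time; state shown every 40 steps (Δt=0.2):
t=0.200: state=(5.027, 5.557, 9.159)
t=0.400: state=(6.036, 6.316, 10.832)
t=0.600: state=(5.758, 5.273, 11.953)
t=0.800: state=(4.777, 4.432, 10.962)
t=1.000: state=(4.617, 4.791, 9.800)
t=1.200: state=(5.270, 5.667, 9.910)
t=1.400: state=(5.804, 5.854, 11.060)
t=1.600: state=(5.442, 5.109, 11.445)
t=1.800: state=(4.882, 4.729, 10.679)
t=2.000: state=(4.921, 5.094, 10.061)
t=2.200: state=(5.388, 5.617, 10.356)
t=2.400: state=(5.599, 5.551, 11.064)
t=2.600: state=(5.281, 5.071, 11.099)
t=2.800: state=(4.990, 4.943, 10.559)
t=3.000: state=(5.107, 5.249, 10.284)
t=3.200: state=(5.406, 5.519, 10.597)
t=3.400: state=(5.448, 5.375, 10.983)
t=3.600: state=(5.214, 5.092, 10.882)
t=3.800: state=(5.084, 5.089, 10.535)
t=4.000: state=(5.211, 5.312, 10.454)
t=4.200: state=(5.380, 5.425, 10.707)
t=4.335: state=(5.385, 5.348, 10.864)
largest grid value and its neighbours: z(0.585)=11.95465, z(0.590)=11.95588, z(0.595)=11.95549
parabola through these three points peaks at t≈0.591 with z≈11.95593

max z = 11.956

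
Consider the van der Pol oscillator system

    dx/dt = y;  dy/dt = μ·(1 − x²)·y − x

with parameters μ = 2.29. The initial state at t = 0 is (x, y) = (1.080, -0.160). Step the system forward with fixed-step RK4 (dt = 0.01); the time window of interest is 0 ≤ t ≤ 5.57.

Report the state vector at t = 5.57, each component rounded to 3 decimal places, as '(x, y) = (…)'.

(x, y) = (1.836, 1.735)

t=0.000: state=(1.080, -0.160)
step 1 (dt=0.01): k1=(-0.160, -1.019), k2=(-0.165, -1.017), k3=(-0.165, -1.017), k4=(-0.170, -1.015); state += dt/6·(k1+2k2+2k3+k4)
t=0.010: state=(1.078, -0.170)
t=0.020: state=(1.077, -0.180)
t=0.030: state=(1.075, -0.190)
continuing one RK4 step at a time; state shown every 20 steps (Δt=0.2):
t=0.200: state=(1.028, -0.358)
t=0.400: state=(0.936, -0.563)
t=0.600: state=(0.800, -0.814)
t=0.800: state=(0.603, -1.182)
t=1.000: state=(0.311, -1.801)
t=1.200: state=(-0.146, -2.842)
t=1.400: state=(-0.832, -3.881)
t=1.600: state=(-1.553, -2.872)
t=1.800: state=(-1.912, -0.863)
t=2.000: state=(-1.983, -0.016)
t=2.200: state=(-1.958, 0.215)
t=2.400: state=(-1.907, 0.283)
t=2.600: state=(-1.848, 0.313)
t=2.800: state=(-1.783, 0.335)
t=3.000: state=(-1.713, 0.358)
t=3.200: state=(-1.639, 0.386)
t=3.400: state=(-1.559, 0.419)
t=3.600: state=(-1.471, 0.461)
t=3.800: state=(-1.373, 0.517)
t=4.000: state=(-1.263, 0.594)
t=4.200: state=(-1.133, 0.705)
t=4.400: state=(-0.977, 0.875)
t=4.600: state=(-0.776, 1.156)
t=4.800: state=(-0.500, 1.657)
t=5.000: state=(-0.086, 2.572)
t=5.200: state=(0.559, 3.871)
t=5.400: state=(1.367, 3.711)
t=5.570: state=(1.836, 1.735)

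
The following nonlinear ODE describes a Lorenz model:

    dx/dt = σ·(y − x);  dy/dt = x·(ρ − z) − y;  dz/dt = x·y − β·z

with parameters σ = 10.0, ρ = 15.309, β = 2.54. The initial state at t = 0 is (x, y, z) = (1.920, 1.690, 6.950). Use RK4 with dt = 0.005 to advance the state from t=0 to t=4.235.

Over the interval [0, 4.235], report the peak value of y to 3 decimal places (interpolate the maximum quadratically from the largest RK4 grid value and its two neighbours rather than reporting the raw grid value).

t=0.000: state=(1.920, 1.690, 6.950)
step 1 (dt=0.005): k1=(-2.300, 14.359, -14.408), k2=(-1.884, 14.344, -14.258), k3=(-1.894, 14.352, -14.257), k4=(-1.488, 14.345, -14.106); state += dt/6·(k1+2k2+2k3+k4)
t=0.005: state=(1.911, 1.762, 6.879)
t=0.010: state=(1.905, 1.833, 6.809)
t=0.015: state=(1.903, 1.905, 6.741)
continuing one RK4 step at a time; state shown every 40 steps (Δt=0.2):
t=0.200: state=(3.755, 5.689, 5.729)
t=0.400: state=(9.270, 11.836, 13.633)
t=0.600: state=(7.183, 3.403, 20.246)
t=0.800: state=(2.191, 1.266, 13.280)
t=1.000: state=(2.067, 2.644, 8.549)
t=1.200: state=(4.538, 6.558, 7.489)
t=1.400: state=(9.228, 10.706, 15.390)
t=1.600: state=(6.421, 3.405, 18.845)
t=1.800: state=(2.734, 2.168, 12.795)
t=2.000: state=(3.221, 4.156, 9.038)
t=2.200: state=(6.436, 8.583, 10.410)
t=2.400: state=(8.768, 7.896, 18.218)
t=2.600: state=(4.764, 2.965, 16.177)
t=2.800: state=(3.305, 3.491, 11.435)
t=3.000: state=(5.019, 6.487, 10.061)
t=3.200: state=(8.090, 8.986, 14.957)
t=3.400: state=(6.606, 4.773, 17.524)
t=3.600: state=(4.017, 3.547, 13.474)
t=3.800: state=(4.549, 5.449, 10.940)
t=4.000: state=(7.023, 8.246, 13.151)
t=4.200: state=(7.381, 6.348, 17.110)
t=4.235: state=(6.971, 5.681, 17.099)
largest grid value and its neighbours: y(0.400)=11.83584, y(0.405)=11.84602, y(0.410)=11.83921
parabola through these three points peaks at t≈0.405 with y≈11.84610

max y = 11.846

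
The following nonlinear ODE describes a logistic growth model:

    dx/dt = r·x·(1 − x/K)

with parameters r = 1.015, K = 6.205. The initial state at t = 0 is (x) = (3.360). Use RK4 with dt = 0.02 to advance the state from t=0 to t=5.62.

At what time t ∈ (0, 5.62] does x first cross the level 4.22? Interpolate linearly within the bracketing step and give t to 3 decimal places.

t=0.000: state=(3.360)
step 1 (dt=0.02): k1=(1.564), k2=(1.562), k3=(1.562), k4=(1.561); state += dt/6·(k1+2k2+2k3+k4)
t=0.020: state=(3.391)
t=0.040: state=(3.422)
t=0.060: state=(3.454)
continuing one RK4 step at a time; state shown every 10 steps (Δt=0.2):
t=0.200: state=(3.669)
t=0.400: state=(3.967)
t=0.560: state=(4.194)
next step: t=0.580: state=(4.221) — x has crossed 4.22
linear interpolation between t=0.560 (4.19367) and t=0.580 (4.22116) → t≈0.579

t = 0.579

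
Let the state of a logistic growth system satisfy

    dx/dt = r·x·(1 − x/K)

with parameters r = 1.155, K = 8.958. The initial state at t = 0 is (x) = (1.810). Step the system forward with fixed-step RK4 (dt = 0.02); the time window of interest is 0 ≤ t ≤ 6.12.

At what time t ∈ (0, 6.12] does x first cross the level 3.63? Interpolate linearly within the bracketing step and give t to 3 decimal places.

t=0.000: state=(1.810)
step 1 (dt=0.02): k1=(1.668), k2=(1.680), k3=(1.680), k4=(1.691); state += dt/6·(k1+2k2+2k3+k4)
t=0.020: state=(1.844)
t=0.040: state=(1.878)
t=0.060: state=(1.912)
continuing one RK4 step at a time; state shown every 10 steps (Δt=0.2):
t=0.200: state=(2.167)
t=0.400: state=(2.568)
t=0.600: state=(3.011)
t=0.800: state=(3.489)
t=0.840: state=(3.588)
next step: t=0.860: state=(3.638) — x has crossed 3.63
linear interpolation between t=0.840 (3.58784) and t=0.860 (3.63764) → t≈0.857

t = 0.857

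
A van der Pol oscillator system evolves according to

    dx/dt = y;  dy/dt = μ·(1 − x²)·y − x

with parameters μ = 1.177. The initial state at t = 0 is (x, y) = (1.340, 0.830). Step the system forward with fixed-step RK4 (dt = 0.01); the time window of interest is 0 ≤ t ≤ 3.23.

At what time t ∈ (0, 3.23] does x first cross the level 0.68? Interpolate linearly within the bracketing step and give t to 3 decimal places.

t=0.000: state=(1.340, 0.830)
step 1 (dt=0.01): k1=(0.830, -2.117), k2=(0.819, -2.122), k3=(0.819, -2.122), k4=(0.809, -2.127); state += dt/6·(k1+2k2+2k3+k4)
t=0.010: state=(1.348, 0.809)
t=0.020: state=(1.356, 0.787)
t=0.030: state=(1.364, 0.766)
continuing one RK4 step at a time; state shown every 20 steps (Δt=0.2):
t=0.200: state=(1.463, 0.408)
t=0.400: state=(1.507, 0.047)
t=0.600: state=(1.488, -0.225)
t=0.800: state=(1.422, -0.430)
t=1.000: state=(1.319, -0.598)
t=1.200: state=(1.183, -0.758)
t=1.400: state=(1.014, -0.937)
t=1.600: state=(0.806, -1.161)
t=1.700: state=(0.683, -1.300)
next step: t=1.710: state=(0.670, -1.315) — x has crossed 0.68
linear interpolation between t=1.700 (0.68276) and t=1.710 (0.66969) → t≈1.702

t = 1.702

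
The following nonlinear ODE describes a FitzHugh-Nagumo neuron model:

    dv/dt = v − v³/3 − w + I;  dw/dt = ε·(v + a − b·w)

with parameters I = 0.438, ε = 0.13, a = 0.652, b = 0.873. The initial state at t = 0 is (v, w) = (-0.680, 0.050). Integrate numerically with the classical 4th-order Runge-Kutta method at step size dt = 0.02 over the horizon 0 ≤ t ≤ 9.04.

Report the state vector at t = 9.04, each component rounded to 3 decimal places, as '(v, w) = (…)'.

(v, w) = (-0.936, -0.321)

t=0.000: state=(-0.680, 0.050)
step 1 (dt=0.02): k1=(-0.187, -0.009), k2=(-0.188, -0.010), k3=(-0.188, -0.010), k4=(-0.189, -0.010); state += dt/6·(k1+2k2+2k3+k4)
t=0.020: state=(-0.684, 0.050)
t=0.040: state=(-0.688, 0.050)
t=0.060: state=(-0.691, 0.049)
continuing one RK4 step at a time; state shown every 25 steps (Δt=0.5):
t=0.500: state=(-0.784, 0.042)
t=1.000: state=(-0.904, 0.028)
t=1.500: state=(-1.026, 0.006)
t=2.000: state=(-1.133, -0.021)
t=2.500: state=(-1.213, -0.053)
t=3.000: state=(-1.261, -0.087)
t=3.500: state=(-1.282, -0.122)
t=4.000: state=(-1.283, -0.155)
t=4.500: state=(-1.270, -0.186)
t=5.000: state=(-1.248, -0.214)
t=5.500: state=(-1.219, -0.239)
t=6.000: state=(-1.186, -0.261)
t=6.500: state=(-1.151, -0.279)
t=7.000: state=(-1.112, -0.294)
t=7.500: state=(-1.072, -0.305)
t=8.000: state=(-1.030, -0.314)
t=8.500: state=(-0.986, -0.319)
t=9.000: state=(-0.940, -0.321)
t=9.040: state=(-0.936, -0.321)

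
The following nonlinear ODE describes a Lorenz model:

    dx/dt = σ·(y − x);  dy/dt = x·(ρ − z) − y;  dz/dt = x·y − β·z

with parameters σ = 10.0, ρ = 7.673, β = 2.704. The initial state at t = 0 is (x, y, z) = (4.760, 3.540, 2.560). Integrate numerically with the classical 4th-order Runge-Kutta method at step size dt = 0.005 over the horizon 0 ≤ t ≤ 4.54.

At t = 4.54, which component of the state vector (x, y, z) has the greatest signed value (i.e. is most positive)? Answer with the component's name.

t=0.000: state=(4.760, 3.540, 2.560)
step 1 (dt=0.005): k1=(-12.200, 20.798, 9.928), k2=(-11.375, 20.473, 9.999), k3=(-11.404, 20.483, 10.002), k4=(-10.606, 20.169, 10.073); state += dt/6·(k1+2k2+2k3+k4)
t=0.005: state=(4.703, 3.642, 2.610)
t=0.010: state=(4.654, 3.742, 2.661)
t=0.015: state=(4.612, 3.838, 2.712)
continuing one RK4 step at a time; state shown every 40 steps (Δt=0.2):
t=0.200: state=(5.375, 6.168, 5.369)
t=0.400: state=(5.917, 5.477, 8.672)
t=0.600: state=(4.268, 3.387, 8.431)
t=0.800: state=(3.121, 2.878, 6.549)
t=1.000: state=(3.156, 3.392, 5.280)
t=1.200: state=(3.913, 4.389, 5.219)
t=1.400: state=(4.798, 5.120, 6.364)
t=1.600: state=(4.939, 4.750, 7.545)
t=1.800: state=(4.299, 3.943, 7.459)
t=2.000: state=(3.793, 3.672, 6.647)
t=2.200: state=(3.815, 3.940, 6.072)
t=2.400: state=(4.188, 4.402, 6.131)
t=2.600: state=(4.527, 4.621, 6.664)
t=2.800: state=(4.512, 4.414, 7.070)
t=3.000: state=(4.240, 4.100, 6.976)
t=3.200: state=(4.049, 4.010, 6.625)
t=3.400: state=(4.086, 4.152, 6.408)
t=3.600: state=(4.256, 4.344, 6.480)
t=3.800: state=(4.377, 4.400, 6.712)
t=4.000: state=(4.344, 4.296, 6.847)
t=4.200: state=(4.229, 4.174, 6.781)
t=4.400: state=(4.161, 4.153, 6.633)
t=4.540: state=(4.173, 4.197, 6.568)
compare at T: x=4.173, y=4.197, z=6.568

largest component: z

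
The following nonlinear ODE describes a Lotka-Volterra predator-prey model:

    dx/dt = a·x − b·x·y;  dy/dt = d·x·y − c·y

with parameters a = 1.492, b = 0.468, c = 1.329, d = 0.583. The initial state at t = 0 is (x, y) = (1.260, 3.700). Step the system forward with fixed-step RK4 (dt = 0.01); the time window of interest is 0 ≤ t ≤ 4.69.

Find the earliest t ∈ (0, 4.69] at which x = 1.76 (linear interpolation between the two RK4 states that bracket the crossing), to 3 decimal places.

t=0.000: state=(1.260, 3.700)
step 1 (dt=0.01): k1=(-0.302, -2.199), k2=(-0.295, -2.196), k3=(-0.295, -2.196), k4=(-0.288, -2.193); state += dt/6·(k1+2k2+2k3+k4)
t=0.010: state=(1.257, 3.678)
t=0.020: state=(1.254, 3.656)
t=0.030: state=(1.252, 3.634)
continuing one RK4 step at a time; state shown every 20 steps (Δt=0.2):
t=0.200: state=(1.225, 3.277)
t=0.400: state=(1.237, 2.899)
t=0.600: state=(1.291, 2.574)
t=0.800: state=(1.386, 2.306)
t=1.000: state=(1.521, 2.093)
t=1.200: state=(1.698, 1.935)
t=1.260: state=(1.760, 1.898)
next step: t=1.270: state=(1.770, 1.892) — x has crossed 1.76
linear interpolation between t=1.260 (1.75975) and t=1.270 (1.77043) → t≈1.260

t = 1.260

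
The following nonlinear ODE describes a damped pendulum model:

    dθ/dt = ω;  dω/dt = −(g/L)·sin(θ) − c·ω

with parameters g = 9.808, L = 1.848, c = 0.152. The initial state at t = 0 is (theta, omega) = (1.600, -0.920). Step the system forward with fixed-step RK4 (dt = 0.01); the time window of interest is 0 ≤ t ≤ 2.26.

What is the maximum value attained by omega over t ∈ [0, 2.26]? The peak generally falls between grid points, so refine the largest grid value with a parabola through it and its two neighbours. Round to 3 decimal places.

max omega = 2.907

t=0.000: state=(1.600, -0.920)
step 1 (dt=0.01): k1=(-0.920, -5.165), k2=(-0.946, -5.162), k3=(-0.946, -5.162), k4=(-0.972, -5.159); state += dt/6·(k1+2k2+2k3+k4)
t=0.010: state=(1.591, -0.972)
t=0.020: state=(1.581, -1.023)
t=0.030: state=(1.570, -1.075)
continuing one RK4 step at a time; state shown every 10 steps (Δt=0.1):
t=0.100: state=(1.482, -1.432)
t=0.200: state=(1.314, -1.929)
t=0.300: state=(1.098, -2.392)
t=0.400: state=(0.838, -2.789)
t=0.500: state=(0.543, -3.082)
t=0.600: state=(0.226, -3.233)
t=0.700: state=(-0.098, -3.218)
t=0.800: state=(-0.412, -3.036)
t=0.900: state=(-0.700, -2.712)
t=1.000: state=(-0.951, -2.283)
t=1.100: state=(-1.155, -1.791)
t=1.200: state=(-1.308, -1.267)
t=1.300: state=(-1.408, -0.733)
t=1.400: state=(-1.454, -0.200)
t=1.500: state=(-1.448, 0.327)
t=1.600: state=(-1.389, 0.843)
t=1.700: state=(-1.280, 1.342)
t=1.800: state=(-1.122, 1.813)
t=1.900: state=(-0.919, 2.235)
t=2.000: state=(-0.678, 2.579)
t=2.100: state=(-0.407, 2.811)
t=2.200: state=(-0.120, 2.906)
t=2.260: state=(0.054, 2.890)
largest grid value and its neighbours: omega(2.200)=2.90590, omega(2.210)=2.90707, omega(2.220)=2.90670
parabola through these three points peaks at t≈2.213 with omega≈2.90712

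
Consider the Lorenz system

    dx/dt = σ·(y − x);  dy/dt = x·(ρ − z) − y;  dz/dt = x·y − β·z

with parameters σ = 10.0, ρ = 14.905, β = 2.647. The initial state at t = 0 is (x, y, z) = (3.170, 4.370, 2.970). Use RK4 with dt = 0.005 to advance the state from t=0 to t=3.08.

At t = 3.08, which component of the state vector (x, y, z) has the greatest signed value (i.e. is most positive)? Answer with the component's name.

t=0.000: state=(3.170, 4.370, 2.970)
step 1 (dt=0.005): k1=(12.000, 33.464, 5.991), k2=(12.537, 33.690, 6.350), k3=(12.529, 33.703, 6.356), k4=(13.059, 33.940, 6.726); state += dt/6·(k1+2k2+2k3+k4)
t=0.005: state=(3.233, 4.538, 3.002)
t=0.010: state=(3.301, 4.709, 3.037)
t=0.015: state=(3.374, 4.883, 3.077)
continuing one RK4 step at a time; state shown every 20 steps (Δt=0.1):
t=0.100: state=(5.322, 8.347, 4.648)
t=0.200: state=(8.905, 12.630, 10.403)
t=0.300: state=(11.167, 11.048, 19.478)
t=0.400: state=(8.390, 3.810, 21.513)
t=0.500: state=(4.052, 0.573, 17.517)
t=0.600: state=(1.695, 0.315, 13.525)
t=0.700: state=(0.927, 0.616, 10.427)
t=0.800: state=(0.874, 1.027, 8.064)
t=0.900: state=(1.192, 1.680, 6.309)
t=1.000: state=(1.896, 2.856, 5.146)
t=1.100: state=(3.220, 4.973, 4.826)
t=1.200: state=(5.518, 8.378, 6.289)
t=1.300: state=(8.680, 11.771, 11.382)
t=1.400: state=(10.438, 10.218, 18.754)
t=1.500: state=(8.128, 4.372, 20.482)
t=1.600: state=(4.484, 1.465, 17.164)
t=1.700: state=(2.394, 1.155, 13.516)
t=1.800: state=(1.750, 1.583, 10.604)
t=1.900: state=(1.909, 2.360, 8.445)
t=2.000: state=(2.643, 3.680, 7.078)
t=2.100: state=(4.050, 5.862, 6.833)
t=2.200: state=(6.280, 8.867, 8.639)
t=2.300: state=(8.797, 10.849, 13.473)
t=2.400: state=(9.477, 8.511, 18.616)
t=2.500: state=(7.220, 4.211, 18.951)
t=2.600: state=(4.471, 2.276, 16.079)
t=2.700: state=(2.989, 2.169, 13.011)
t=2.800: state=(2.673, 2.793, 10.575)
t=2.900: state=(3.145, 3.953, 8.962)
t=3.000: state=(4.293, 5.786, 8.465)
t=3.080: state=(5.695, 7.677, 9.291)
compare at T: x=5.695, y=7.677, z=9.291

largest component: z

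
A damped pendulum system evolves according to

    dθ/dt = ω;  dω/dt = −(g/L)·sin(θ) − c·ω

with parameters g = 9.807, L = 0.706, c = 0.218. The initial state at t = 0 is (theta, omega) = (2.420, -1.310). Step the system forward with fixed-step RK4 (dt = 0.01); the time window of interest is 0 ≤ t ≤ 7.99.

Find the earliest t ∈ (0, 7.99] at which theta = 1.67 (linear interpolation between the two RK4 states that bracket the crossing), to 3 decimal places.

t = 0.275

t=0.000: state=(2.420, -1.310)
step 1 (dt=0.01): k1=(-1.310, -8.891), k2=(-1.354, -8.949), k3=(-1.355, -8.951), k4=(-1.400, -9.011); state += dt/6·(k1+2k2+2k3+k4)
t=0.010: state=(2.406, -1.400)
t=0.020: state=(2.392, -1.490)
t=0.030: state=(2.377, -1.582)
t=0.270: state=(1.693, -4.273)
next step: t=0.280: state=(1.649, -4.402) — theta has crossed 1.67
linear interpolation between t=0.270 (1.69252) and t=0.280 (1.64914) → t≈0.275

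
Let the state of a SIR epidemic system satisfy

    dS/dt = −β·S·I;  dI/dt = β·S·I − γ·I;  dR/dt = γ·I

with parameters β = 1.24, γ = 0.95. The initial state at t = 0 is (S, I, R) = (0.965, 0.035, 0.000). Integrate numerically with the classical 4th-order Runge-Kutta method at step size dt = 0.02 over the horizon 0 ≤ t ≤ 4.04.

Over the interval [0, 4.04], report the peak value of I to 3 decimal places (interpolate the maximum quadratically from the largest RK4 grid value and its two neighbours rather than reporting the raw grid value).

t=0.000: state=(0.965, 0.035, 0.000)
step 1 (dt=0.02): k1=(-0.042, 0.009, 0.033), k2=(-0.042, 0.009, 0.033), k3=(-0.042, 0.009, 0.033), k4=(-0.042, 0.009, 0.033); state += dt/6·(k1+2k2+2k3+k4)
t=0.020: state=(0.964, 0.035, 0.001)
t=0.040: state=(0.963, 0.035, 0.001)
t=0.060: state=(0.962, 0.036, 0.002)
continuing one RK4 step at a time; state shown every 10 steps (Δt=0.2):
t=0.200: state=(0.956, 0.037, 0.007)
t=0.400: state=(0.948, 0.038, 0.014)
t=0.600: state=(0.938, 0.040, 0.021)
t=0.800: state=(0.929, 0.042, 0.029)
t=1.000: state=(0.919, 0.044, 0.037)
t=1.200: state=(0.909, 0.045, 0.046)
t=1.400: state=(0.899, 0.047, 0.055)
t=1.600: state=(0.888, 0.048, 0.064)
t=1.800: state=(0.877, 0.050, 0.073)
t=2.000: state=(0.867, 0.051, 0.082)
t=2.200: state=(0.856, 0.052, 0.092)
t=2.400: state=(0.844, 0.053, 0.102)
t=2.600: state=(0.833, 0.054, 0.112)
t=2.800: state=(0.822, 0.055, 0.123)
t=3.000: state=(0.811, 0.056, 0.133)
t=3.200: state=(0.800, 0.056, 0.144)
t=3.400: state=(0.788, 0.057, 0.155)
t=3.600: state=(0.777, 0.057, 0.166)
t=3.800: state=(0.766, 0.057, 0.176)
t=4.000: state=(0.756, 0.057, 0.187)
t=4.040: state=(0.754, 0.057, 0.189)
largest grid value and its neighbours: I(3.780)=0.05706, I(3.800)=0.05707, I(3.820)=0.05707
parabola through these three points peaks at t≈3.806 with I≈0.05707

max I = 0.057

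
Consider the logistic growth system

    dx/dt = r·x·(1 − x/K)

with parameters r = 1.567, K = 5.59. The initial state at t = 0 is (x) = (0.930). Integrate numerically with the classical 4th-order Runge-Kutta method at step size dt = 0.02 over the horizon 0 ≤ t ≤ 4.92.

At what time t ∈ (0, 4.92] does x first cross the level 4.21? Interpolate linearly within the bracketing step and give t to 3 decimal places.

t=0.000: state=(0.930)
step 1 (dt=0.02): k1=(1.215), k2=(1.228), k3=(1.228), k4=(1.240); state += dt/6·(k1+2k2+2k3+k4)
t=0.020: state=(0.955)
t=0.040: state=(0.980)
t=0.060: state=(1.005)
continuing one RK4 step at a time; state shown every 10 steps (Δt=0.2):
t=0.200: state=(1.199)
t=0.400: state=(1.520)
t=0.600: state=(1.890)
t=0.800: state=(2.300)
t=1.000: state=(2.733)
t=1.200: state=(3.168)
t=1.400: state=(3.586)
t=1.600: state=(3.969)
t=1.740: state=(4.210)
next step: t=1.760: state=(4.242) — x has crossed 4.21
linear interpolation between t=1.740 (4.20960) and t=1.760 (4.24192) → t≈1.740

t = 1.740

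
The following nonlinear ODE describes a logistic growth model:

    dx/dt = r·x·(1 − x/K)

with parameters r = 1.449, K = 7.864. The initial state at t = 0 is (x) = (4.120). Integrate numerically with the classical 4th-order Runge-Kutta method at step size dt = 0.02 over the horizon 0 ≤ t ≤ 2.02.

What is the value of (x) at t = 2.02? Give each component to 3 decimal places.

(x) = (7.499)

t=0.000: state=(4.120)
step 1 (dt=0.02): k1=(2.842), k2=(2.840), k3=(2.840), k4=(2.838); state += dt/6·(k1+2k2+2k3+k4)
t=0.020: state=(4.177)
t=0.040: state=(4.233)
t=0.060: state=(4.290)
continuing one RK4 step at a time; state shown every 5 steps (Δt=0.1):
t=0.100: state=(4.403)
t=0.200: state=(4.681)
t=0.300: state=(4.951)
t=0.400: state=(5.211)
t=0.500: state=(5.460)
t=0.600: state=(5.695)
t=0.700: state=(5.915)
t=0.800: state=(6.119)
t=0.900: state=(6.308)
t=1.000: state=(6.481)
t=1.100: state=(6.639)
t=1.200: state=(6.781)
t=1.300: state=(6.909)
t=1.400: state=(7.024)
t=1.500: state=(7.127)
t=1.600: state=(7.218)
t=1.700: state=(7.299)
t=1.800: state=(7.371)
t=1.900: state=(7.433)
t=2.000: state=(7.489)
t=2.020: state=(7.499)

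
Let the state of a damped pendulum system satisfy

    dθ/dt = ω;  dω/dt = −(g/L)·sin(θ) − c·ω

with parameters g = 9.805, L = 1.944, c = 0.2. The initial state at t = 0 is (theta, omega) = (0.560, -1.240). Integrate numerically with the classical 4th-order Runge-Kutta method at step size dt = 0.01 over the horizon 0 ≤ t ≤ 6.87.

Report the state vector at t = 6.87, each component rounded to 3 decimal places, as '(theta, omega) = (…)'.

(theta, omega) = (-0.384, 0.184)

t=0.000: state=(0.560, -1.240)
step 1 (dt=0.01): k1=(-1.240, -2.431), k2=(-1.252, -2.402), k3=(-1.252, -2.402), k4=(-1.264, -2.373); state += dt/6·(k1+2k2+2k3+k4)
t=0.010: state=(0.547, -1.264)
t=0.020: state=(0.535, -1.287)
t=0.030: state=(0.522, -1.310)
continuing one RK4 step at a time; state shown every 25 steps (Δt=0.25):
t=0.250: state=(0.191, -1.636)
t=0.500: state=(-0.216, -1.536)
t=0.750: state=(-0.540, -0.995)
t=1.000: state=(-0.694, -0.219)
t=1.250: state=(-0.648, 0.572)
t=1.500: state=(-0.423, 1.183)
t=1.750: state=(-0.086, 1.438)
t=2.000: state=(0.259, 1.256)
t=2.250: state=(0.512, 0.720)
t=2.500: state=(0.605, 0.017)
t=2.750: state=(0.523, -0.655)
t=3.000: state=(0.295, -1.121)
t=3.250: state=(-0.009, -1.243)
t=3.500: state=(-0.295, -0.989)
t=3.750: state=(-0.480, -0.464)
t=4.000: state=(-0.518, 0.162)
t=4.250: state=(-0.405, 0.714)
t=4.500: state=(-0.180, 1.040)
t=4.750: state=(0.088, 1.045)
t=5.000: state=(0.316, 0.739)
t=5.250: state=(0.441, 0.236)
t=5.500: state=(0.431, -0.307)
t=5.750: state=(0.296, -0.739)
t=6.000: state=(0.081, -0.937)
t=6.250: state=(-0.148, -0.847)
t=6.500: state=(-0.322, -0.511)
t=6.750: state=(-0.392, -0.045)
t=6.870: state=(-0.384, 0.184)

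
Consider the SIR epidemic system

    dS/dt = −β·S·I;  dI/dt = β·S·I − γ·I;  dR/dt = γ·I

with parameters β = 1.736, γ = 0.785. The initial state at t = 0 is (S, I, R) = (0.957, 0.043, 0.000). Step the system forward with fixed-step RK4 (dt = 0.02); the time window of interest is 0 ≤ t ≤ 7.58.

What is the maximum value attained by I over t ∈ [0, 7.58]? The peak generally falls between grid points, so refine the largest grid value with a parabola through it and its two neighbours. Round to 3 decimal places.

t=0.000: state=(0.957, 0.043, 0.000)
step 1 (dt=0.02): k1=(-0.071, 0.038, 0.034), k2=(-0.072, 0.038, 0.034), k3=(-0.072, 0.038, 0.034), k4=(-0.073, 0.038, 0.034); state += dt/6·(k1+2k2+2k3+k4)
t=0.020: state=(0.956, 0.044, 0.001)
t=0.040: state=(0.954, 0.045, 0.001)
t=0.060: state=(0.953, 0.045, 0.002)
continuing one RK4 step at a time; state shown every 25 steps (Δt=0.5):
t=0.500: state=(0.913, 0.065, 0.021)
t=1.000: state=(0.852, 0.095, 0.052)
t=1.500: state=(0.773, 0.130, 0.097)
t=2.000: state=(0.680, 0.166, 0.155)
t=2.500: state=(0.581, 0.193, 0.226)
t=3.000: state=(0.488, 0.207, 0.305)
t=3.500: state=(0.407, 0.206, 0.386)
t=4.000: state=(0.342, 0.193, 0.465)
t=4.500: state=(0.292, 0.171, 0.537)
t=5.000: state=(0.254, 0.146, 0.599)
t=5.500: state=(0.226, 0.122, 0.652)
t=6.000: state=(0.206, 0.099, 0.695)
t=6.500: state=(0.190, 0.080, 0.730)
t=7.000: state=(0.179, 0.063, 0.758)
t=7.500: state=(0.171, 0.050, 0.780)
t=7.580: state=(0.169, 0.048, 0.783)
largest grid value and its neighbours: I(3.180)=0.20878, I(3.200)=0.20880, I(3.220)=0.20880
parabola through these three points peaks at t≈3.210 with I≈0.20880

max I = 0.209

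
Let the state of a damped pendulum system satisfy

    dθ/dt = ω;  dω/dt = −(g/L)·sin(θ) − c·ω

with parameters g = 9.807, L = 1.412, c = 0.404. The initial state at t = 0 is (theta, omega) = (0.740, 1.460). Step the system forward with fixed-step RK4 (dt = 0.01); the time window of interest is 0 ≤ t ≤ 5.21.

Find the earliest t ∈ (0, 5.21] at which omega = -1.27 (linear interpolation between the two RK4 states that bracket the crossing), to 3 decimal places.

t=0.000: state=(0.740, 1.460)
step 1 (dt=0.01): k1=(1.460, -5.273), k2=(1.434, -5.300), k3=(1.434, -5.299), k4=(1.407, -5.325); state += dt/6·(k1+2k2+2k3+k4)
t=0.010: state=(0.754, 1.407)
t=0.020: state=(0.768, 1.354)
t=0.030: state=(0.781, 1.300)
continuing one RK4 step at a time; state shown every 20 steps (Δt=0.2):
t=0.200: state=(0.922, 0.345)
t=0.400: state=(0.880, -0.742)
t=0.510: state=(0.769, -1.261)
next step: t=0.520: state=(0.756, -1.304) — omega has crossed -1.27
linear interpolation between t=0.510 (-1.26078) and t=0.520 (-1.30358) → t≈0.512

t = 0.512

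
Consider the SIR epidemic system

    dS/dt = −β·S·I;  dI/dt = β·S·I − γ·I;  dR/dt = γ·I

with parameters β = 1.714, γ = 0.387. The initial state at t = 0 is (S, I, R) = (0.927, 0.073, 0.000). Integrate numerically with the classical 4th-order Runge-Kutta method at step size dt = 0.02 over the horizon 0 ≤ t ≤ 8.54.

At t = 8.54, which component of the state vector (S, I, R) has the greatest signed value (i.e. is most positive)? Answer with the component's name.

largest component: R

t=0.000: state=(0.927, 0.073, 0.000)
step 1 (dt=0.02): k1=(-0.116, 0.088, 0.028), k2=(-0.117, 0.089, 0.029), k3=(-0.117, 0.089, 0.029), k4=(-0.119, 0.090, 0.029); state += dt/6·(k1+2k2+2k3+k4)
t=0.020: state=(0.925, 0.075, 0.001)
t=0.040: state=(0.922, 0.077, 0.001)
t=0.060: state=(0.920, 0.078, 0.002)
continuing one RK4 step at a time; state shown every 25 steps (Δt=0.5):
t=0.500: state=(0.852, 0.129, 0.019)
t=1.000: state=(0.737, 0.211, 0.052)
t=1.500: state=(0.591, 0.308, 0.102)
t=2.000: state=(0.437, 0.393, 0.170)
t=2.500: state=(0.304, 0.444, 0.252)
t=3.000: state=(0.206, 0.454, 0.339)
t=3.500: state=(0.141, 0.434, 0.426)
t=4.000: state=(0.099, 0.395, 0.506)
t=4.500: state=(0.072, 0.350, 0.578)
t=5.000: state=(0.054, 0.304, 0.642)
t=5.500: state=(0.042, 0.261, 0.696)
t=6.000: state=(0.035, 0.223, 0.743)
t=6.500: state=(0.029, 0.188, 0.783)
t=7.000: state=(0.025, 0.159, 0.816)
t=7.500: state=(0.022, 0.134, 0.844)
t=8.000: state=(0.020, 0.112, 0.868)
t=8.500: state=(0.018, 0.094, 0.888)
t=8.540: state=(0.018, 0.093, 0.889)
compare at T: S=0.018, I=0.093, R=0.889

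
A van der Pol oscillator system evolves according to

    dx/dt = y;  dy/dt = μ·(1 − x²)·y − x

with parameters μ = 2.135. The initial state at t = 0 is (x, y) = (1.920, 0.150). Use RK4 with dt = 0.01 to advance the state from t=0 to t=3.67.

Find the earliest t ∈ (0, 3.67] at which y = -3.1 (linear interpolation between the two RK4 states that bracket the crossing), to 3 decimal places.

t=0.000: state=(1.920, 0.150)
step 1 (dt=0.01): k1=(0.150, -2.780), k2=(0.136, -2.702), k3=(0.136, -2.704), k4=(0.123, -2.628); state += dt/6·(k1+2k2+2k3+k4)
t=0.010: state=(1.921, 0.123)
t=0.020: state=(1.922, 0.097)
t=0.030: state=(1.923, 0.073)
continuing one RK4 step at a time; state shown every 20 steps (Δt=0.2):
t=0.200: state=(1.911, -0.181)
t=0.400: state=(1.862, -0.291)
t=0.600: state=(1.798, -0.339)
t=0.800: state=(1.727, -0.371)
t=1.000: state=(1.650, -0.403)
t=1.200: state=(1.565, -0.440)
t=1.400: state=(1.473, -0.486)
t=1.600: state=(1.370, -0.546)
t=1.800: state=(1.253, -0.628)
t=2.000: state=(1.116, -0.747)
t=2.200: state=(0.950, -0.930)
t=2.400: state=(0.737, -1.229)
t=2.600: state=(0.444, -1.752)
t=2.800: state=(0.010, -2.665)
t=2.870: state=(-0.191, -3.083)
next step: t=2.880: state=(-0.222, -3.144) — y has crossed -3.1
linear interpolation between t=2.870 (-3.08266) and t=2.880 (-3.14422) → t≈2.873

t = 2.873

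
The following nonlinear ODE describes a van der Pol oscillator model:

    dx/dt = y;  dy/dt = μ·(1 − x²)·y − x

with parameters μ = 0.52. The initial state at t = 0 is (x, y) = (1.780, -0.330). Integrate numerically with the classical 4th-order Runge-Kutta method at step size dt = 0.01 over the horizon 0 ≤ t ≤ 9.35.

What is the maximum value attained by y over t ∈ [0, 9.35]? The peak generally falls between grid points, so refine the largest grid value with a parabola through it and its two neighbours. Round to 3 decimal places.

max y = 2.226

t=0.000: state=(1.780, -0.330)
step 1 (dt=0.01): k1=(-0.330, -1.408), k2=(-0.337, -1.399), k3=(-0.337, -1.399), k4=(-0.344, -1.391); state += dt/6·(k1+2k2+2k3+k4)
t=0.010: state=(1.777, -0.344)
t=0.020: state=(1.773, -0.358)
t=0.030: state=(1.769, -0.371)
continuing one RK4 step at a time; state shown every 50 steps (Δt=0.5):
t=0.500: state=(1.466, -0.885)
t=1.000: state=(0.907, -1.362)
t=1.500: state=(0.088, -1.919)
t=2.000: state=(-0.957, -2.098)
t=2.500: state=(-1.775, -0.999)
t=3.000: state=(-1.952, 0.185)
t=3.500: state=(-1.691, 0.793)
t=4.000: state=(-1.185, 1.234)
t=4.500: state=(-0.440, 1.765)
t=5.000: state=(0.576, 2.222)
t=5.500: state=(1.582, 1.538)
t=6.000: state=(1.990, 0.149)
t=6.500: state=(1.846, -0.626)
t=7.000: state=(1.416, -1.076)
t=7.500: state=(0.764, -1.555)
t=8.000: state=(-0.158, -2.120)
t=8.500: state=(-1.246, -1.998)
t=9.000: state=(-1.924, -0.630)
t=9.350: state=(-1.994, 0.167)
largest grid value and its neighbours: y(5.030)=2.22565, y(5.040)=2.22574, y(5.050)=2.22526
parabola through these three points peaks at t≈5.037 with y≈2.22577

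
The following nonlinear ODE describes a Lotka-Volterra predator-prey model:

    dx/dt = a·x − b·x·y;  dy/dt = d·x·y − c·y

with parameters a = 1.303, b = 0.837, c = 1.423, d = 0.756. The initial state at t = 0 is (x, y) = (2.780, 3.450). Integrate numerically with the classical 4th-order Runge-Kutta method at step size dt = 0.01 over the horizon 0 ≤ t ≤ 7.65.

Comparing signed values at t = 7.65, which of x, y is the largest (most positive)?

t=0.000: state=(2.780, 3.450)
step 1 (dt=0.01): k1=(-4.405, 2.341), k2=(-4.397, 2.292), k3=(-4.397, 2.292), k4=(-4.388, 2.242); state += dt/6·(k1+2k2+2k3+k4)
t=0.010: state=(2.736, 3.473)
t=0.020: state=(2.692, 3.495)
t=0.030: state=(2.649, 3.516)
continuing one RK4 step at a time; state shown every 25 steps (Δt=0.25):
t=0.250: state=(1.800, 3.709)
t=0.500: state=(1.174, 3.423)
t=0.750: state=(0.838, 2.890)
t=1.000: state=(0.673, 2.331)
t=1.250: state=(0.603, 1.841)
t=1.500: state=(0.594, 1.443)
t=1.750: state=(0.629, 1.134)
t=2.000: state=(0.705, 0.901)
t=2.250: state=(0.824, 0.729)
t=2.500: state=(0.993, 0.606)
t=2.750: state=(1.223, 0.523)
t=3.000: state=(1.527, 0.474)
t=3.250: state=(1.920, 0.460)
t=3.500: state=(2.411, 0.484)
t=3.750: state=(2.996, 0.565)
t=4.000: state=(3.628, 0.740)
t=4.250: state=(4.167, 1.086)
t=4.500: state=(4.331, 1.714)
t=4.750: state=(3.821, 2.625)
t=5.000: state=(2.786, 3.447)
t=5.250: state=(1.804, 3.709)
t=5.500: state=(1.176, 3.425)
t=5.750: state=(0.840, 2.893)
t=6.000: state=(0.674, 2.334)
t=6.250: state=(0.604, 1.843)
t=6.500: state=(0.594, 1.445)
t=6.750: state=(0.629, 1.136)
t=7.000: state=(0.704, 0.902)
t=7.250: state=(0.823, 0.729)
t=7.500: state=(0.992, 0.606)
t=7.650: state=(1.122, 0.552)
compare at T: x=1.122, y=0.552

largest component: x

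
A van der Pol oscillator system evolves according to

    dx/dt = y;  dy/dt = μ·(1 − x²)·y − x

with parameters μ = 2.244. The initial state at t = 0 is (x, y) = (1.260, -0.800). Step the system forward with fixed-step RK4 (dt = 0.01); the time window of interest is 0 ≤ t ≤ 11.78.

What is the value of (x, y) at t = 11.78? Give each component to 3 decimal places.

t=0.000: state=(1.260, -0.800)
step 1 (dt=0.01): k1=(-0.800, -0.205), k2=(-0.801, -0.218), k3=(-0.801, -0.218), k4=(-0.802, -0.230); state += dt/6·(k1+2k2+2k3+k4)
t=0.010: state=(1.252, -0.802)
t=0.020: state=(1.244, -0.805)
t=0.030: state=(1.236, -0.807)
continuing one RK4 step at a time; state shown every 50 steps (Δt=0.5):
t=0.500: state=(0.779, -1.255)
t=1.000: state=(-0.271, -3.414)
t=1.500: state=(-1.923, -1.219)
t=2.000: state=(-1.994, 0.244)
t=2.500: state=(-1.848, 0.323)
t=3.000: state=(-1.673, 0.380)
t=3.500: state=(-1.463, 0.473)
t=4.000: state=(-1.184, 0.666)
t=4.500: state=(-0.742, 1.214)
t=5.000: state=(0.291, 3.366)
t=5.500: state=(1.909, 1.205)
t=6.000: state=(1.982, -0.245)
t=6.500: state=(1.834, -0.326)
t=7.000: state=(1.657, -0.386)
t=7.500: state=(1.442, -0.485)
t=8.000: state=(1.155, -0.692)
t=8.500: state=(0.688, -1.304)
t=9.000: state=(-0.442, -3.642)
t=9.500: state=(-1.953, -0.853)
t=10.000: state=(-1.971, 0.259)
t=10.500: state=(-1.820, 0.331)
t=11.000: state=(-1.640, 0.392)
t=11.500: state=(-1.421, 0.496)
t=11.780: state=(-1.269, 0.597)

(x, y) = (-1.269, 0.597)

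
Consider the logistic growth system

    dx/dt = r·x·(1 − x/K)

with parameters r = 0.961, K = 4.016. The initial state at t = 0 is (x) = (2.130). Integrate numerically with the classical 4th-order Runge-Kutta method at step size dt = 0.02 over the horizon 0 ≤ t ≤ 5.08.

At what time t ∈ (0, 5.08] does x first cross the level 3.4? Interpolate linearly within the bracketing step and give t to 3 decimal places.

t=0.000: state=(2.130)
step 1 (dt=0.02): k1=(0.961), k2=(0.961), k3=(0.961), k4=(0.960); state += dt/6·(k1+2k2+2k3+k4)
t=0.020: state=(2.149)
t=0.040: state=(2.168)
t=0.060: state=(2.188)
continuing one RK4 step at a time; state shown every 10 steps (Δt=0.2):
t=0.200: state=(2.321)
t=0.400: state=(2.506)
t=0.600: state=(2.682)
t=0.800: state=(2.847)
t=1.000: state=(3.000)
t=1.200: state=(3.139)
t=1.400: state=(3.263)
t=1.600: state=(3.374)
t=1.640: state=(3.394)
next step: t=1.660: state=(3.404) — x has crossed 3.4
linear interpolation between t=1.640 (3.39446) and t=1.660 (3.40449) → t≈1.651

t = 1.651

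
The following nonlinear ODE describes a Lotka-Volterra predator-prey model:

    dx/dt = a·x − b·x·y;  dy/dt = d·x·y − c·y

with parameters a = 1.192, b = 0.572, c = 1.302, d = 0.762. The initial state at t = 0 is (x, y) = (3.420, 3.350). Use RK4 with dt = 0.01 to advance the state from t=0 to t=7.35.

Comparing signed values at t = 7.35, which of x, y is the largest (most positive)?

t=0.000: state=(3.420, 3.350)
step 1 (dt=0.01): k1=(-2.477, 4.369), k2=(-2.510, 4.365), k3=(-2.510, 4.365), k4=(-2.543, 4.361); state += dt/6·(k1+2k2+2k3+k4)
t=0.010: state=(3.395, 3.394)
t=0.020: state=(3.369, 3.437)
t=0.030: state=(3.343, 3.481)
continuing one RK4 step at a time; state shown every 25 steps (Δt=0.25):
t=0.250: state=(2.651, 4.329)
t=0.500: state=(1.846, 4.787)
t=0.750: state=(1.261, 4.629)
t=1.000: state=(0.908, 4.097)
t=1.250: state=(0.713, 3.445)
t=1.500: state=(0.614, 2.820)
t=1.750: state=(0.575, 2.279)
t=2.000: state=(0.578, 1.836)
t=2.250: state=(0.615, 1.485)
t=2.500: state=(0.683, 1.213)
t=2.750: state=(0.786, 1.007)
t=3.000: state=(0.928, 0.855)
t=3.250: state=(1.115, 0.750)
t=3.500: state=(1.356, 0.684)
t=3.750: state=(1.660, 0.658)
t=4.000: state=(2.035, 0.675)
t=4.250: state=(2.478, 0.748)
t=4.500: state=(2.969, 0.908)
t=4.750: state=(3.445, 1.209)
t=5.000: state=(3.771, 1.743)
t=5.250: state=(3.741, 2.593)
t=5.500: state=(3.225, 3.662)
t=5.750: state=(2.405, 4.529)
t=6.000: state=(1.650, 4.797)
t=6.250: state=(1.138, 4.500)
t=6.500: state=(0.838, 3.912)
t=6.750: state=(0.676, 3.258)
t=7.000: state=(0.598, 2.654)
t=7.250: state=(0.572, 2.141)
t=7.350: state=(0.573, 1.963)
compare at T: x=0.573, y=1.963

largest component: y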